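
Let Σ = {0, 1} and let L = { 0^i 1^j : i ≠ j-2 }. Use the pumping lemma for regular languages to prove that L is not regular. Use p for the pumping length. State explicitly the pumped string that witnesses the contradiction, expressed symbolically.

Assume L is regular; let p be its pumping constant.
Choose w = 0^p 1^{p+p!+2}. Since p ≠ (p+p!+2)-2 = p+p!, w ∈ L; and |w| ≥ p.
Write w = xyz as guaranteed by the lemma, with |xy| ≤ p and y is nonempty.
The first p characters of w are 0's, so xy (and hence y) consists only of 0's. Write y = 0^k, 1 ≤ k ≤ p.
Since 1 ≤ k ≤ p, k divides p!; set t = 1 + p!/k. Then xy^t z has p + (p!/k)·k = p + p! copies of 0. Now the 0-count is p+p! and (1-count)-2 = (p+p!+2)-2 = p+p!, so i ≠ j-2 fails. So xy^t z = 0^{p+p!} 1^{p+p!+2} ∉ L.
Contradiction. Therefore L is not regular.

0^{p+p!} 1^{p+p!+2}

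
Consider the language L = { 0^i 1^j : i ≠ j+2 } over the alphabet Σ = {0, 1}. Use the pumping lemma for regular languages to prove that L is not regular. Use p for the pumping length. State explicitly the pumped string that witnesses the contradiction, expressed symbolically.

0^{p+p!} 1^{p+p!-2}

Toward a contradiction, assume L is regular with pumping length p.
Choose w = 0^p 1^{p+p!-2}. Since p ≠ (p+p!-2)+2 = p+p!, w ∈ L; and |w| ≥ p.
By the pumping lemma, w = xyz with |xy| ≤ p and |y| ≥ 1.
The first p characters of w are 0's, so xy (and hence y) consists only of 0's. Write y = 0^k, 1 ≤ k ≤ p.
Since 1 ≤ k ≤ p, k divides p!; set t = 1 + p!/k. Then xy^t z has p + (p!/k)·k = p + p! copies of 0. Now the 0-count is p+p! and (1-count)+2 = (p+p!-2)+2 = p+p!, so i ≠ j+2 fails. So xy^t z = 0^{p+p!} 1^{p+p!-2} ∉ L.
This is a contradiction; hence L is not regular.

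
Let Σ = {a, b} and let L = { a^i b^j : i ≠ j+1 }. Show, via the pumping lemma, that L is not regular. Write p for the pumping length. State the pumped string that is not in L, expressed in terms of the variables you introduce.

a^{p+p!} b^{p+p!-1}

Suppose for contradiction that L is regular, and let p be the pumping length.
Choose w = a^p b^{p+p!-1}. Since p ≠ (p+p!-1)+1 = p+p!, w ∈ L; and |w| ≥ p.
Write w = xyz as guaranteed by the lemma, with |xy| ≤ p and |y| > 0.
Since the first p symbols of w are all a's and |xy| ≤ p, y lies entirely in the leading a-block: y = a^k for some k with 1 ≤ k ≤ p.
Since 1 ≤ k ≤ p, k divides p!; set t = 1 + p!/k. Then xy^t z has p + (p!/k)·k = p + p! copies of a. Now the a-count is p+p! and (b-count)+1 = (p+p!-1)+1 = p+p!, so i ≠ j+1 fails. So xy^t z = a^{p+p!} b^{p+p!-1} ∉ L.
This contradicts the pumping lemma, so L is not regular.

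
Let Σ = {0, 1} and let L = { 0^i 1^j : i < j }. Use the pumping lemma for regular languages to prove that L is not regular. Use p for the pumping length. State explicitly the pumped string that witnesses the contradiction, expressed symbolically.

0^{p+k} 1^{p+1}

Assume L is regular. Let p be the pumping length given by the pumping lemma.
Choose w = 0^p 1^{p+1} ∈ L, with |w| = 2p+1 ≥ p.
The pumping lemma gives a decomposition w = xyz where |xy| ≤ p and |y| ≥ 1.
Because |xy| ≤ p and w begins with p copies of 0, we have y = 0^k with 1 ≤ k ≤ p.
Consider xy^2z = 0^{p+k} 1^{p+1}. Since k ≥ 1, the 0-count p+k is at least p+1, so i < j fails; thus xy^2z ∉ L.
This contradicts the pumping lemma, so L is not regular.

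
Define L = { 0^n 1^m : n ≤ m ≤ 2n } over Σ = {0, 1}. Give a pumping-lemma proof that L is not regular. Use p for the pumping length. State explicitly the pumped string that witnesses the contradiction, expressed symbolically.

0^{p+k} 1^p

Toward a contradiction, assume L is regular with pumping length p.
Take w = 0^p 1^p ∈ L (since p ≤ p ≤ 2p), with |w| = 2p ≥ p.
By the pumping lemma, w = xyz with |xy| ≤ p and |y| ≥ 1.
Since the first p symbols of w are all 0's and |xy| ≤ p, y lies entirely in the leading 0-block: y = 0^k for some k with 1 ≤ k ≤ p.
Pump with i = 2: xy^2z = 0^{p+k} 1^p. Now n = p+k > p = m, so the condition n ≤ m fails. Thus xy^2z ∉ L.
This is a contradiction; hence L is not regular.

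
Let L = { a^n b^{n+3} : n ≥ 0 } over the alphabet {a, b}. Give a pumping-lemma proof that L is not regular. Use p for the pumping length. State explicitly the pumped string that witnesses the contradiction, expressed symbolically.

a^{p+k} b^{p+3}

Assume L is regular; let p be its pumping constant.
Take w = a^p b^{p+3}. Then w ∈ L and |w| = 2p+3 ≥ p.
Write w = xyz as guaranteed by the lemma, with |xy| ≤ p and y is nonempty.
Because |xy| ≤ p and w begins with p copies of a, we have y = a^k with 1 ≤ k ≤ p.
Pump with i = 2: xy^2z = a^{p+k} b^{p+3}. For this to lie in L we would need p+3 = (p+k)+3, which forces k = 0. But k ≥ 1, so xy^2z ∉ L.
This contradicts the pumping lemma, so L is not regular.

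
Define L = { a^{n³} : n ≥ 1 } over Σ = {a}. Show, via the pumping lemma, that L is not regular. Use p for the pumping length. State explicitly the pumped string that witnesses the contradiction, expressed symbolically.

Toward a contradiction, assume L is regular with pumping length p.
Take w = a^{p³} ∈ L with |w| = p³ ≥ p.
Write w = xyz as guaranteed by the lemma, with |xy| ≤ p and y is nonempty.
Then y = a^k for some k with 1 ≤ k ≤ p.
Pump with i = 2: xy^2z = a^{p³+k}. Since 1 ≤ k ≤ p, p³ < p³+k ≤ p³+p < p³+3p²+3p+1 = (p+1)³, so p³+k is not a perfect cube. So xy^2z ∉ L.
Contradiction. Therefore L is not regular.

a^{p³+k}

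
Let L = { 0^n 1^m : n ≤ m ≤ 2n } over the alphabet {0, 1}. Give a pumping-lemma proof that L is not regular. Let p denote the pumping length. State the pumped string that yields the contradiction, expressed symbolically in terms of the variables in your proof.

Assume L is regular. Let p be the pumping length given by the pumping lemma.
Take w = 0^p 1^p ∈ L (since p ≤ p ≤ 2p), with |w| = 2p ≥ p.
By the pumping lemma, w = xyz with |xy| ≤ p and y is nonempty.
The first p characters of w are 0's, so xy (and hence y) consists only of 0's. Write y = 0^k, 1 ≤ k ≤ p.
Pump with i = 2: xy^2z = 0^{p+k} 1^p. Now n = p+k > p = m, so the condition n ≤ m fails. Thus xy^2z ∉ L.
This is a contradiction; hence L is not regular.

0^{p+k} 1^p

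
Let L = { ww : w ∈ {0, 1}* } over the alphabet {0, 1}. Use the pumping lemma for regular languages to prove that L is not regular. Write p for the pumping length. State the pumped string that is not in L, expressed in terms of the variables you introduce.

0^{p+k} 1^p 0^p 1^p

Toward a contradiction, assume L is regular with pumping length p.
Take w = 0^p 1^p 0^p 1^p = uu where u = 0^p1^p; then w ∈ L and |w| = 4p ≥ p.
The pumping lemma gives a decomposition w = xyz where |xy| ≤ p and |y| > 0.
Because |xy| ≤ p and w begins with p copies of 0, we have y = 0^k with 1 ≤ k ≤ p.
Pump with i = 2: xy^2z = 0^{p+k} 1^p 0^p 1^p, of length 4p+k. Suppose this equals vv. The string starts with 0 and ends with 1, so v does too; thus the boundary between the two copies of v is a 1→0 transition. There is exactly one such transition, at position 2p+k, so |v| = 2p+k and |vv| = 4p+2k ≠ 4p+k since k ≥ 1. So xy^2z ∉ L.
Contradiction. Therefore L is not regular.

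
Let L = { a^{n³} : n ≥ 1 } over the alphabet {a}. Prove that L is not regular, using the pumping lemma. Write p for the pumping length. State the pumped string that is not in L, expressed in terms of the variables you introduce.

Assume L is regular; let p be its pumping constant.
Take w = a^{p³} ∈ L with |w| = p³ ≥ p.
Write w = xyz as guaranteed by the lemma, with |xy| ≤ p and |y| ≥ 1.
Then y = a^k for some k with 1 ≤ k ≤ p.
Pump with i = 2: xy^2z = a^{p³+k}. Since 1 ≤ k ≤ p, p³ < p³+k ≤ p³+p < p³+3p²+3p+1 = (p+1)³, so p³+k is not a perfect cube. So xy^2z ∉ L.
Contradiction. Therefore L is not regular.

a^{p³+k}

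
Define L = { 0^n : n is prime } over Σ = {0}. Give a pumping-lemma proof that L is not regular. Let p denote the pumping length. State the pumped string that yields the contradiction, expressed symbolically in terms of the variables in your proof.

Assume L is regular. Let p be the pumping length given by the pumping lemma.
Let q be a prime with q ≥ p+2 (infinitely many primes exist), and take w = 0^q ∈ L with |w| = q ≥ p.
By the pumping lemma, w = xyz with |xy| ≤ p and y is nonempty.
Then y = 0^k for some k with 1 ≤ k ≤ p.
Since 1 ≤ k ≤ p, |xz| = q-k. Pump with i = q+1: |xy^{q+1}z| = (q-k)+(q+1)k = q+qk = q(1+k), which is composite (both factors ≥ 2). So xy^{q+1}z = 0^{q(1+k)} ∉ L.
Contradiction. Therefore L is not regular.

0^{q(1+k)}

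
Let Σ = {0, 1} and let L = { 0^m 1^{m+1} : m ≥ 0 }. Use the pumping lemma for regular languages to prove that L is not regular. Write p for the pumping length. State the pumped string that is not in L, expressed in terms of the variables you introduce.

0^{p+k} 1^{p+1}

Toward a contradiction, assume L is regular with pumping length p.
Take w = 0^p 1^{p+1}. Then w ∈ L and |w| = 2p+1 ≥ p.
Write w = xyz as guaranteed by the lemma, with |xy| ≤ p and |y| > 0.
Since the first p symbols of w are all 0's and |xy| ≤ p, y lies entirely in the leading 0-block: y = 0^k for some k with 1 ≤ k ≤ p.
Pump with i = 2: xy^2z = 0^{p+k} 1^{p+1}. For this to lie in L we would need p+1 = (p+k)+1, which forces k = 0. But k ≥ 1, so xy^2z ∉ L.
Contradiction. Therefore L is not regular.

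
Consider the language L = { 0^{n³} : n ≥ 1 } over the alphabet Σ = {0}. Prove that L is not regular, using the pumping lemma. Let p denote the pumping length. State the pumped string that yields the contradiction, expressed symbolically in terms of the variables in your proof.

Assume L is regular. Let p be the pumping length given by the pumping lemma.
Take w = 0^{p³} ∈ L with |w| = p³ ≥ p.
By the pumping lemma, w = xyz with |xy| ≤ p and |y| > 0.
Then y = 0^k for some k with 1 ≤ k ≤ p.
Pump with i = 2: xy^2z = 0^{p³+k}. Since 1 ≤ k ≤ p, p³ < p³+k ≤ p³+p < p³+3p²+3p+1 = (p+1)³, so p³+k is not a perfect cube. So xy^2z ∉ L.
Contradiction. Therefore L is not regular.

0^{p³+k}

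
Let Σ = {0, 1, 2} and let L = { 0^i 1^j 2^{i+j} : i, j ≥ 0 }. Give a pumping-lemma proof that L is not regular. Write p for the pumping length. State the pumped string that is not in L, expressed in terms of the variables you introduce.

0^{p+k} 1^p 2^{2p}

Suppose for contradiction that L is regular, and let p be the pumping length.
Take w = 0^p 1^p 2^{2p} ∈ L (with i=j=p, i+j=2p), |w| = 4p ≥ p.
Write w = xyz as guaranteed by the lemma, with |xy| ≤ p and y is nonempty.
The first p characters of w are 0's, so xy (and hence y) consists only of 0's. Write y = 0^k, 1 ≤ k ≤ p.
Consider xy^2z = 0^{p+k} 1^p 2^{2p}. Now the 0- and 1-counts sum to 2p+k, but the 2-count is 2p ≠ 2p+k. So xy^2z ∉ L.
This is a contradiction; hence L is not regular.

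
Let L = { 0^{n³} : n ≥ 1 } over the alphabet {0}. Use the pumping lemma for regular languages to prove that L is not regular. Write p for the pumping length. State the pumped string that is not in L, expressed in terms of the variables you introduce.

0^{p³+k}

Assume L is regular. Let p be the pumping length given by the pumping lemma.
Take w = 0^{p³} ∈ L with |w| = p³ ≥ p.
By the pumping lemma, w = xyz with |xy| ≤ p and |y| ≥ 1.
Then y = 0^k for some k with 1 ≤ k ≤ p.
Pump with i = 2: xy^2z = 0^{p³+k}. Since 1 ≤ k ≤ p, p³ < p³+k ≤ p³+p < p³+3p²+3p+1 = (p+1)³, so p³+k is not a perfect cube. So xy^2z ∉ L.
This is a contradiction; hence L is not regular.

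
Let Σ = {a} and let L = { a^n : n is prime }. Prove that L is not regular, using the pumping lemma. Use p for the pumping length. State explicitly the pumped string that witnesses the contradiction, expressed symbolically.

a^{q(1+k)}

Assume L is regular; let p be its pumping constant.
Let q be a prime with q ≥ p+2 (infinitely many primes exist), and take w = a^q ∈ L with |w| = q ≥ p.
By the pumping lemma, w = xyz with |xy| ≤ p and |y| > 0.
Then y = a^k for some k with 1 ≤ k ≤ p.
Since 1 ≤ k ≤ p, |xz| = q-k. Pump with i = q+1: |xy^{q+1}z| = (q-k)+(q+1)k = q+qk = q(1+k), which is composite (both factors ≥ 2). So xy^{q+1}z = a^{q(1+k)} ∉ L.
This is a contradiction; hence L is not regular.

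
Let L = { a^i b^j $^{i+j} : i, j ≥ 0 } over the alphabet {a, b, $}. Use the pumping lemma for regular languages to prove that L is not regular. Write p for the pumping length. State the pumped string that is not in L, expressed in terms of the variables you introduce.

Assume L is regular. Let p be the pumping length given by the pumping lemma.
Take w = a^p b^p $^{2p} ∈ L (with i=j=p, i+j=2p), |w| = 4p ≥ p.
By the pumping lemma, w = xyz with |xy| ≤ p and |y| ≥ 1.
Since the first p symbols of w are all a's and |xy| ≤ p, y lies entirely in the leading a-block: y = a^k for some k with 1 ≤ k ≤ p.
Consider xy^2z = a^{p+k} b^p $^{2p}. Now the a- and b-counts sum to 2p+k, but the $-count is 2p ≠ 2p+k. So xy^2z ∉ L.
This contradicts the pumping lemma, so L is not regular.

a^{p+k} b^p $^{2p}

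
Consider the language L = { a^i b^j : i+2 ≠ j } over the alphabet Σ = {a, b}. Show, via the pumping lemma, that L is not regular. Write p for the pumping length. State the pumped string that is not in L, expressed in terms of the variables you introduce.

Toward a contradiction, assume L is regular with pumping length p.
Choose w = a^p b^{p+p!+2}. Since p ≠ (p+p!+2)-2 = p+p!, w ∈ L; and |w| ≥ p.
By the pumping lemma, w = xyz with |xy| ≤ p and |y| > 0.
The first p characters of w are a's, so xy (and hence y) consists only of a's. Write y = a^k, 1 ≤ k ≤ p.
Since 1 ≤ k ≤ p, k divides p!; set t = 1 + p!/k. Then xy^t z has p + (p!/k)·k = p + p! copies of a. Now the a-count is p+p! and (b-count)-2 = (p+p!+2)-2 = p+p!, so i+2 ≠ j fails. So xy^t z = a^{p+p!} b^{p+p!+2} ∉ L.
Contradiction. Therefore L is not regular.

a^{p+p!} b^{p+p!+2}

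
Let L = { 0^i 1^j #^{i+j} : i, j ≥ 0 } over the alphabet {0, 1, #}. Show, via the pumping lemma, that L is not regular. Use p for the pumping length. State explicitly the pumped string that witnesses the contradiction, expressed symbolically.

0^{p+k} 1^p #^{2p}

Toward a contradiction, assume L is regular with pumping length p.
Take w = 0^p 1^p #^{2p} ∈ L (with i=j=p, i+j=2p), |w| = 4p ≥ p.
By the pumping lemma, w = xyz with |xy| ≤ p and |y| > 0.
The first p characters of w are 0's, so xy (and hence y) consists only of 0's. Write y = 0^k, 1 ≤ k ≤ p.
Consider xy^2z = 0^{p+k} 1^p #^{2p}. Now the 0- and 1-counts sum to 2p+k, but the #-count is 2p ≠ 2p+k. So xy^2z ∉ L.
This contradicts the pumping lemma, so L is not regular.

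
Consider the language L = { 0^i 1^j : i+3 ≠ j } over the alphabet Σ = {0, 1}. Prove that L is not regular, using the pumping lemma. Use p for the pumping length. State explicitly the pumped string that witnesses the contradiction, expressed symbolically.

Suppose for contradiction that L is regular, and let p be the pumping length.
Choose w = 0^p 1^{p+p!+3}. Since p ≠ (p+p!+3)-3 = p+p!, w ∈ L; and |w| ≥ p.
By the pumping lemma, w = xyz with |xy| ≤ p and |y| > 0.
Since the first p symbols of w are all 0's and |xy| ≤ p, y lies entirely in the leading 0-block: y = 0^k for some k with 1 ≤ k ≤ p.
Since 1 ≤ k ≤ p, k divides p!; set t = 1 + p!/k. Then xy^t z has p + (p!/k)·k = p + p! copies of 0. Now the 0-count is p+p! and (1-count)-3 = (p+p!+3)-3 = p+p!, so i+3 ≠ j fails. So xy^t z = 0^{p+p!} 1^{p+p!+3} ∉ L.
This is a contradiction; hence L is not regular.

0^{p+p!} 1^{p+p!+3}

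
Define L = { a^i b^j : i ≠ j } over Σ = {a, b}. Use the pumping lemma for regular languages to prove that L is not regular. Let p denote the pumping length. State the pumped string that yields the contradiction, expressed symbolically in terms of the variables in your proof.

a^{p+p!} b^{p+p!}

Toward a contradiction, assume L is regular with pumping length p.
Choose w = a^p b^{p+p!}. Since p ≠ p+p!, w ∈ L; and |w| ≥ p.
Write w = xyz as guaranteed by the lemma, with |xy| ≤ p and |y| > 0.
The first p characters of w are a's, so xy (and hence y) consists only of a's. Write y = a^k, 1 ≤ k ≤ p.
Since 1 ≤ k ≤ p, k divides p!; set t = 1 + p!/k. Then xy^t z has p + (p!/k)·k = p + p! copies of a. Now the a-count equals the b-count, so i ≠ j fails. So xy^t z = a^{p+p!} b^{p+p!} ∉ L.
This contradicts the pumping lemma, so L is not regular.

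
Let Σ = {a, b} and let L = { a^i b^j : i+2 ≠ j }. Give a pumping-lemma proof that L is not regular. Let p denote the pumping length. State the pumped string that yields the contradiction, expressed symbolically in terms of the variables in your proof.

Assume L is regular. Let p be the pumping length given by the pumping lemma.
Choose w = a^p b^{p+p!+2}. Since p ≠ (p+p!+2)-2 = p+p!, w ∈ L; and |w| ≥ p.
The pumping lemma gives a decomposition w = xyz where |xy| ≤ p and |y| ≥ 1.
Since the first p symbols of w are all a's and |xy| ≤ p, y lies entirely in the leading a-block: y = a^k for some k with 1 ≤ k ≤ p.
Since 1 ≤ k ≤ p, k divides p!; set t = 1 + p!/k. Then xy^t z has p + (p!/k)·k = p + p! copies of a. Now the a-count is p+p! and (b-count)-2 = (p+p!+2)-2 = p+p!, so i+2 ≠ j fails. So xy^t z = a^{p+p!} b^{p+p!+2} ∉ L.
Contradiction. Therefore L is not regular.

a^{p+p!} b^{p+p!+2}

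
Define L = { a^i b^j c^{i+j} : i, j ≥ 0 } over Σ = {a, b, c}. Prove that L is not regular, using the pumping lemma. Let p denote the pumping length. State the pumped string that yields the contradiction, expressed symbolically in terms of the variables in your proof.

Toward a contradiction, assume L is regular with pumping length p.
Take w = a^p b^p c^{2p} ∈ L (with i=j=p, i+j=2p), |w| = 4p ≥ p.
Write w = xyz as guaranteed by the lemma, with |xy| ≤ p and |y| > 0.
The first p characters of w are a's, so xy (and hence y) consists only of a's. Write y = a^k, 1 ≤ k ≤ p.
Consider xy^2z = a^{p+k} b^p c^{2p}. Now the a- and b-counts sum to 2p+k, but the c-count is 2p ≠ 2p+k. So xy^2z ∉ L.
Contradiction. Therefore L is not regular.

a^{p+k} b^p c^{2p}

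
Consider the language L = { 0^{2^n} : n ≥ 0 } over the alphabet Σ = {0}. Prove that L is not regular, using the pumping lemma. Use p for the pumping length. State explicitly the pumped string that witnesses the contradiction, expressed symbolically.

Toward a contradiction, assume L is regular with pumping length p.
Take w = 0^{2^p} ∈ L with |w| = 2^p ≥ p.
The pumping lemma gives a decomposition w = xyz where |xy| ≤ p and y is nonempty.
Then y = 0^k for some k with 1 ≤ k ≤ p.
Pump with i = 2: xy^2z = 0^{2^p+k}. Since 1 ≤ k ≤ p < 2^p, we have 2^p < 2^p+k < 2^{p+1}, so 2^p+k is not a power of 2. So xy^2z ∉ L.
This contradicts the pumping lemma, so L is not regular.

0^{2^p+k}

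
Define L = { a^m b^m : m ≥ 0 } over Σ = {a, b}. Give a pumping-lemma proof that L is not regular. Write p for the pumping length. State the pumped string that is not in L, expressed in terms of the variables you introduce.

Assume L is regular. Let p be the pumping length given by the pumping lemma.
Choose w = a^p b^p, which is in L with |w| = 2p ≥ p.
Write w = xyz as guaranteed by the lemma, with |xy| ≤ p and |y| ≥ 1.
The first p characters of w are a's, so xy (and hence y) consists only of a's. Write y = a^k, 1 ≤ k ≤ p.
Pump with i = 2: xy^2z = a^{p+k} b^p. For this to lie in L we would need p = p+k, which forces k = 0. But k ≥ 1, so xy^2z ∉ L.
This contradicts the pumping lemma, so L is not regular.

a^{p+k} b^p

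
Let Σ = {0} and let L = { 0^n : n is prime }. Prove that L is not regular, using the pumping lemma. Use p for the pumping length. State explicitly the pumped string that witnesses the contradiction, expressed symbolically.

0^{q(1+k)}

Assume L is regular; let p be its pumping constant.
Let q be a prime with q ≥ p+2 (infinitely many primes exist), and take w = 0^q ∈ L with |w| = q ≥ p.
By the pumping lemma, w = xyz with |xy| ≤ p and y is nonempty.
Then y = 0^k for some k with 1 ≤ k ≤ p.
Since 1 ≤ k ≤ p, |xz| = q-k. Pump with i = q+1: |xy^{q+1}z| = (q-k)+(q+1)k = q+qk = q(1+k), which is composite (both factors ≥ 2). So xy^{q+1}z = 0^{q(1+k)} ∉ L.
This contradicts the pumping lemma, so L is not regular.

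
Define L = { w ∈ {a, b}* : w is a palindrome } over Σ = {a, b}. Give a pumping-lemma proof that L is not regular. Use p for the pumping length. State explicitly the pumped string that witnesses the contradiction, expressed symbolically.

a^{p+k} b a^p

Suppose for contradiction that L is regular, and let p be the pumping length.
Take w = a^p b a^p, a palindrome of length 2p+1 ≥ p.
Write w = xyz as guaranteed by the lemma, with |xy| ≤ p and |y| ≥ 1.
Since the first p symbols of w are all a's and |xy| ≤ p, y lies entirely in the leading a-block: y = a^k for some k with 1 ≤ k ≤ p.
Pump with i = 2: xy^2z = a^{p+k} b a^p. Its reverse is a^p b a^{p+k}, which differs from xy^2z since k ≥ 1. So xy^2z is not a palindrome and xy^2z ∉ L.
This contradicts the pumping lemma, so L is not regular.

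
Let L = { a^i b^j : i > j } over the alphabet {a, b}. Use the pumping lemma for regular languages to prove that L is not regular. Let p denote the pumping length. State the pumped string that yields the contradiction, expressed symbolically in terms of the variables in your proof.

a^{p+1-k} b^p

Toward a contradiction, assume L is regular with pumping length p.
Choose w = a^{p+1} b^p ∈ L, with |w| = 2p+1 ≥ p.
Write w = xyz as guaranteed by the lemma, with |xy| ≤ p and |y| > 0.
The first p characters of w are a's, so xy (and hence y) consists only of a's. Write y = a^k, 1 ≤ k ≤ p.
Consider xy^0z = xz = a^{p+1-k} b^p. Since k ≥ 1, the a-count p+1-k is at most p, so i > j fails; thus xz ∉ L.
Contradiction. Therefore L is not regular.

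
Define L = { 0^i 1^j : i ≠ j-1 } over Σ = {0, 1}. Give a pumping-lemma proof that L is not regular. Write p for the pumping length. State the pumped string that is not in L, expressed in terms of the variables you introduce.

Assume L is regular. Let p be the pumping length given by the pumping lemma.
Choose w = 0^p 1^{p+p!+1}. Since p ≠ (p+p!+1)-1 = p+p!, w ∈ L; and |w| ≥ p.
The pumping lemma gives a decomposition w = xyz where |xy| ≤ p and |y| ≥ 1.
Since the first p symbols of w are all 0's and |xy| ≤ p, y lies entirely in the leading 0-block: y = 0^k for some k with 1 ≤ k ≤ p.
Since 1 ≤ k ≤ p, k divides p!; set t = 1 + p!/k. Then xy^t z has p + (p!/k)·k = p + p! copies of 0. Now the 0-count is p+p! and (1-count)-1 = (p+p!+1)-1 = p+p!, so i ≠ j-1 fails. So xy^t z = 0^{p+p!} 1^{p+p!+1} ∉ L.
This contradicts the pumping lemma, so L is not regular.

0^{p+p!} 1^{p+p!+1}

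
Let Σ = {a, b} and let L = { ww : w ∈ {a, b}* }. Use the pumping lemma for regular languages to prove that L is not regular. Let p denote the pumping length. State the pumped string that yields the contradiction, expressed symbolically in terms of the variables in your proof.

a^{p+k} b^p a^p b^p

Assume L is regular; let p be its pumping constant.
Take w = a^p b^p a^p b^p = uu where u = a^pb^p; then w ∈ L and |w| = 4p ≥ p.
The pumping lemma gives a decomposition w = xyz where |xy| ≤ p and y is nonempty.
Since the first p symbols of w are all a's and |xy| ≤ p, y lies entirely in the leading a-block: y = a^k for some k with 1 ≤ k ≤ p.
Pump with i = 2: xy^2z = a^{p+k} b^p a^p b^p, of length 4p+k. Suppose this equals vv. The string starts with a and ends with b, so v does too; thus the boundary between the two copies of v is a b→a transition. There is exactly one such transition, at position 2p+k, so |v| = 2p+k and |vv| = 4p+2k ≠ 4p+k since k ≥ 1. So xy^2z ∉ L.
This is a contradiction; hence L is not regular.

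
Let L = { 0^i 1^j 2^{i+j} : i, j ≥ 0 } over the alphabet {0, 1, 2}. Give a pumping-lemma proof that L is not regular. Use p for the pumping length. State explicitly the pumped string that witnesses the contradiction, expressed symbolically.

0^{p+k} 1^p 2^{2p}

Assume L is regular; let p be its pumping constant.
Take w = 0^p 1^p 2^{2p} ∈ L (with i=j=p, i+j=2p), |w| = 4p ≥ p.
The pumping lemma gives a decomposition w = xyz where |xy| ≤ p and |y| > 0.
Because |xy| ≤ p and w begins with p copies of 0, we have y = 0^k with 1 ≤ k ≤ p.
Consider xy^2z = 0^{p+k} 1^p 2^{2p}. Now the 0- and 1-counts sum to 2p+k, but the 2-count is 2p ≠ 2p+k. So xy^2z ∉ L.
This contradicts the pumping lemma, so L is not regular.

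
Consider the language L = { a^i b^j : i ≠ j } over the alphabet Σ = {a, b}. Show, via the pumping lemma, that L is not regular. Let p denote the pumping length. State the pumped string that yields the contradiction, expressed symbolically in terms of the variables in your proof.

a^{p+p!} b^{p+p!}

Assume L is regular. Let p be the pumping length given by the pumping lemma.
Choose w = a^p b^{p+p!}. Since p ≠ p+p!, w ∈ L; and |w| ≥ p.
By the pumping lemma, w = xyz with |xy| ≤ p and y is nonempty.
Because |xy| ≤ p and w begins with p copies of a, we have y = a^k with 1 ≤ k ≤ p.
Since 1 ≤ k ≤ p, k divides p!; set t = 1 + p!/k. Then xy^t z has p + (p!/k)·k = p + p! copies of a. Now the a-count equals the b-count, so i ≠ j fails. So xy^t z = a^{p+p!} b^{p+p!} ∉ L.
This contradicts the pumping lemma, so L is not regular.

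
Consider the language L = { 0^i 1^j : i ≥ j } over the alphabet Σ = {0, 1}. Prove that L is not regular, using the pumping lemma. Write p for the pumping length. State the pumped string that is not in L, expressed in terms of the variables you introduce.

Assume L is regular. Let p be the pumping length given by the pumping lemma.
Choose w = 0^p 1^p ∈ L, with |w| = 2p ≥ p.
The pumping lemma gives a decomposition w = xyz where |xy| ≤ p and |y| > 0.
Because |xy| ≤ p and w begins with p copies of 0, we have y = 0^k with 1 ≤ k ≤ p.
Consider xy^0z = xz = 0^{p-k} 1^p. Since k ≥ 1, the 0-count p-k is less than p, so i ≥ j fails; thus xz ∉ L.
Contradiction. Therefore L is not regular.

0^{p-k} 1^p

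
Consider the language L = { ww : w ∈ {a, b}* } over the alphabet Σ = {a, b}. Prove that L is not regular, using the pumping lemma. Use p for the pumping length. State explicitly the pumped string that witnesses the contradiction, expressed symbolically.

Assume L is regular; let p be its pumping constant.
Take w = a^p b^p a^p b^p = uu where u = a^pb^p; then w ∈ L and |w| = 4p ≥ p.
The pumping lemma gives a decomposition w = xyz where |xy| ≤ p and |y| ≥ 1.
The first p characters of w are a's, so xy (and hence y) consists only of a's. Write y = a^k, 1 ≤ k ≤ p.
Pump with i = 2: xy^2z = a^{p+k} b^p a^p b^p, of length 4p+k. Suppose this equals vv. The string starts with a and ends with b, so v does too; thus the boundary between the two copies of v is a b→a transition. There is exactly one such transition, at position 2p+k, so |v| = 2p+k and |vv| = 4p+2k ≠ 4p+k since k ≥ 1. So xy^2z ∉ L.
This contradicts the pumping lemma, so L is not regular.

a^{p+k} b^p a^p b^p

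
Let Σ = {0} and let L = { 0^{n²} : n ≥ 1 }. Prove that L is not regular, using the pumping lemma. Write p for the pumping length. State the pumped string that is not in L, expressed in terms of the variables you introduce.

0^{p²+k}

Assume L is regular; let p be its pumping constant.
Take w = 0^{p²} ∈ L with |w| = p² ≥ p.
Write w = xyz as guaranteed by the lemma, with |xy| ≤ p and |y| > 0.
Then y = 0^k for some k with 1 ≤ k ≤ p.
Pump with i = 2: xy^2z = 0^{p²+k}. Since 1 ≤ k ≤ p, p² < p²+k ≤ p²+p < (p+1)², so p²+k lies strictly between consecutive squares and is not a perfect square. So xy^2z ∉ L.
This contradicts the pumping lemma, so L is not regular.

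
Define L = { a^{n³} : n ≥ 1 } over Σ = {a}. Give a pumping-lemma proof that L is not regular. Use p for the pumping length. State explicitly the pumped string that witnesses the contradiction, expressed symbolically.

Suppose for contradiction that L is regular, and let p be the pumping length.
Take w = a^{p³} ∈ L with |w| = p³ ≥ p.
Write w = xyz as guaranteed by the lemma, with |xy| ≤ p and y is nonempty.
Then y = a^k for some k with 1 ≤ k ≤ p.
Pump with i = 2: xy^2z = a^{p³+k}. Since 1 ≤ k ≤ p, p³ < p³+k ≤ p³+p < p³+3p²+3p+1 = (p+1)³, so p³+k is not a perfect cube. So xy^2z ∉ L.
Contradiction. Therefore L is not regular.

a^{p³+k}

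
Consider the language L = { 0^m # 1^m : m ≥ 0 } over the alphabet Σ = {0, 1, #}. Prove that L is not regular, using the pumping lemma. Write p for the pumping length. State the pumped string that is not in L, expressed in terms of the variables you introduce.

Assume L is regular. Let p be the pumping length given by the pumping lemma.
Take w = 0^p # 1^p ∈ L with |w| = 2p+1 ≥ p.
Write w = xyz as guaranteed by the lemma, with |xy| ≤ p and |y| > 0.
The first p characters of w are 0's, so xy (and hence y) consists only of 0's. Write y = 0^k, 1 ≤ k ≤ p.
Pump with i = 2: xy^2z = 0^{p+k} # 1^p, which would require p+k = p. But k ≥ 1, so xy^2z ∉ L.
Contradiction. Therefore L is not regular.

0^{p+k} # 1^p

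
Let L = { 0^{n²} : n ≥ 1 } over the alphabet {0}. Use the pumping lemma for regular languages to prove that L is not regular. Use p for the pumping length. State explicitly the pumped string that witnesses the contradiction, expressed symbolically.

0^{p²+k}

Toward a contradiction, assume L is regular with pumping length p.
Take w = 0^{p²} ∈ L with |w| = p² ≥ p.
Write w = xyz as guaranteed by the lemma, with |xy| ≤ p and |y| > 0.
Then y = 0^k for some k with 1 ≤ k ≤ p.
Pump with i = 2: xy^2z = 0^{p²+k}. Since 1 ≤ k ≤ p, p² < p²+k ≤ p²+p < (p+1)², so p²+k lies strictly between consecutive squares and is not a perfect square. So xy^2z ∉ L.
Contradiction. Therefore L is not regular.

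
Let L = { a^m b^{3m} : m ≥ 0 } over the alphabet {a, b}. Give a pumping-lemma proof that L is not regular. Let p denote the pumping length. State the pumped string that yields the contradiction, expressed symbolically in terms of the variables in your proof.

Suppose for contradiction that L is regular, and let p be the pumping length.
Choose w = a^p b^{3p}, which is in L with |w| = 4p ≥ p.
The pumping lemma gives a decomposition w = xyz where |xy| ≤ p and y is nonempty.
Since the first p symbols of w are all a's and |xy| ≤ p, y lies entirely in the leading a-block: y = a^k for some k with 1 ≤ k ≤ p.
Pump with i = 2: xy^2z = a^{p+k} b^{3p}. For this to lie in L we would need 3p = 3(p+k), which forces k = 0. But k ≥ 1, so xy^2z ∉ L.
This contradicts the pumping lemma, so L is not regular.

a^{p+k} b^{3p}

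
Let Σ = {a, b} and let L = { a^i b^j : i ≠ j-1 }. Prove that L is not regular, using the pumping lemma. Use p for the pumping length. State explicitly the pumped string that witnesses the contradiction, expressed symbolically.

Assume L is regular. Let p be the pumping length given by the pumping lemma.
Choose w = a^p b^{p+p!+1}. Since p ≠ (p+p!+1)-1 = p+p!, w ∈ L; and |w| ≥ p.
Write w = xyz as guaranteed by the lemma, with |xy| ≤ p and |y| ≥ 1.
Since the first p symbols of w are all a's and |xy| ≤ p, y lies entirely in the leading a-block: y = a^k for some k with 1 ≤ k ≤ p.
Since 1 ≤ k ≤ p, k divides p!; set t = 1 + p!/k. Then xy^t z has p + (p!/k)·k = p + p! copies of a. Now the a-count is p+p! and (b-count)-1 = (p+p!+1)-1 = p+p!, so i ≠ j-1 fails. So xy^t z = a^{p+p!} b^{p+p!+1} ∉ L.
Contradiction. Therefore L is not regular.

a^{p+p!} b^{p+p!+1}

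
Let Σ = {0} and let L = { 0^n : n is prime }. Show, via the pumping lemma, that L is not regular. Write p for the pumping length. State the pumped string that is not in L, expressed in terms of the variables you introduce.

Toward a contradiction, assume L is regular with pumping length p.
Let q be a prime with q ≥ p+2 (infinitely many primes exist), and take w = 0^q ∈ L with |w| = q ≥ p.
Write w = xyz as guaranteed by the lemma, with |xy| ≤ p and |y| > 0.
Then y = 0^k for some k with 1 ≤ k ≤ p.
Since 1 ≤ k ≤ p, |xz| = q-k. Pump with i = q+1: |xy^{q+1}z| = (q-k)+(q+1)k = q+qk = q(1+k), which is composite (both factors ≥ 2). So xy^{q+1}z = 0^{q(1+k)} ∉ L.
This contradicts the pumping lemma, so L is not regular.

0^{q(1+k)}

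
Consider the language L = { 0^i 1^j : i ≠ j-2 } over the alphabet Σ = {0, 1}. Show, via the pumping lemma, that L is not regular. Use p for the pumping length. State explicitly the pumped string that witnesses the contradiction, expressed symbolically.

0^{p+p!} 1^{p+p!+2}

Suppose for contradiction that L is regular, and let p be the pumping length.
Choose w = 0^p 1^{p+p!+2}. Since p ≠ (p+p!+2)-2 = p+p!, w ∈ L; and |w| ≥ p.
The pumping lemma gives a decomposition w = xyz where |xy| ≤ p and |y| ≥ 1.
Since the first p symbols of w are all 0's and |xy| ≤ p, y lies entirely in the leading 0-block: y = 0^k for some k with 1 ≤ k ≤ p.
Since 1 ≤ k ≤ p, k divides p!; set t = 1 + p!/k. Then xy^t z has p + (p!/k)·k = p + p! copies of 0. Now the 0-count is p+p! and (1-count)-2 = (p+p!+2)-2 = p+p!, so i ≠ j-2 fails. So xy^t z = 0^{p+p!} 1^{p+p!+2} ∉ L.
This is a contradiction; hence L is not regular.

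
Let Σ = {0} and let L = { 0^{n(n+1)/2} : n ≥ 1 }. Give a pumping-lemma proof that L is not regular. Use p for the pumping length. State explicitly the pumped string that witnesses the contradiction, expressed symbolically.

0^{p(p+1)/2+k}

Assume L is regular; let p be its pumping constant.
Take w = 0^{p(p+1)/2} ∈ L with |w| = p(p+1)/2 ≥ p.
Write w = xyz as guaranteed by the lemma, with |xy| ≤ p and y is nonempty.
Then y = 0^k for some k with 1 ≤ k ≤ p.
Pump with i = 2: xy^2z = 0^{p(p+1)/2+k}. Since 1 ≤ k ≤ p, p(p+1)/2 < p(p+1)/2+k ≤ p(p+1)/2+p < (p+1)(p+2)/2, so p(p+1)/2+k is strictly between consecutive triangular numbers. So xy^2z ∉ L.
This is a contradiction; hence L is not regular.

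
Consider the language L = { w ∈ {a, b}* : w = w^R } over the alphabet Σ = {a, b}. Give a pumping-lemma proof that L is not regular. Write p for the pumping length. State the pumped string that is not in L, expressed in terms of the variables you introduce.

Suppose for contradiction that L is regular, and let p be the pumping length.
Take w = a^p b a^p, a palindrome of length 2p+1 ≥ p.
By the pumping lemma, w = xyz with |xy| ≤ p and |y| ≥ 1.
Since the first p symbols of w are all a's and |xy| ≤ p, y lies entirely in the leading a-block: y = a^k for some k with 1 ≤ k ≤ p.
Pump with i = 2: xy^2z = a^{p+k} b a^p. Its reverse is a^p b a^{p+k}, which differs from xy^2z since k ≥ 1. So xy^2z is not a palindrome and xy^2z ∉ L.
Contradiction. Therefore L is not regular.

a^{p+k} b a^p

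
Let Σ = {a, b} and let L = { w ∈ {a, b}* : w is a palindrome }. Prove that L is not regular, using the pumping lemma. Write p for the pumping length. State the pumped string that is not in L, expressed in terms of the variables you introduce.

Suppose for contradiction that L is regular, and let p be the pumping length.
Take w = a^p b a^p, a palindrome of length 2p+1 ≥ p.
By the pumping lemma, w = xyz with |xy| ≤ p and |y| ≥ 1.
The first p characters of w are a's, so xy (and hence y) consists only of a's. Write y = a^k, 1 ≤ k ≤ p.
Pump with i = 2: xy^2z = a^{p+k} b a^p. Its reverse is a^p b a^{p+k}, which differs from xy^2z since k ≥ 1. So xy^2z is not a palindrome and xy^2z ∉ L.
This is a contradiction; hence L is not regular.

a^{p+k} b a^p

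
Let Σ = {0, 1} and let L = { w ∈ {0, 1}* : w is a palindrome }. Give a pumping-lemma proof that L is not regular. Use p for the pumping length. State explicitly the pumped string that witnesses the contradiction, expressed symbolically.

0^{p+k} 1 0^p

Assume L is regular. Let p be the pumping length given by the pumping lemma.
Take w = 0^p 1 0^p, a palindrome of length 2p+1 ≥ p.
The pumping lemma gives a decomposition w = xyz where |xy| ≤ p and |y| ≥ 1.
Since the first p symbols of w are all 0's and |xy| ≤ p, y lies entirely in the leading 0-block: y = 0^k for some k with 1 ≤ k ≤ p.
Pump with i = 2: xy^2z = 0^{p+k} 1 0^p. Its reverse is 0^p 1 0^{p+k}, which differs from xy^2z since k ≥ 1. So xy^2z is not a palindrome and xy^2z ∉ L.
This is a contradiction; hence L is not regular.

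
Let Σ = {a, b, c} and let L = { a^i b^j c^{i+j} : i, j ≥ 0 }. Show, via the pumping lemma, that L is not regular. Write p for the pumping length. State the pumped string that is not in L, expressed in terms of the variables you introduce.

a^{p+k} b^p c^{2p}

Toward a contradiction, assume L is regular with pumping length p.
Take w = a^p b^p c^{2p} ∈ L (with i=j=p, i+j=2p), |w| = 4p ≥ p.
The pumping lemma gives a decomposition w = xyz where |xy| ≤ p and y is nonempty.
The first p characters of w are a's, so xy (and hence y) consists only of a's. Write y = a^k, 1 ≤ k ≤ p.
Consider xy^2z = a^{p+k} b^p c^{2p}. Now the a- and b-counts sum to 2p+k, but the c-count is 2p ≠ 2p+k. So xy^2z ∉ L.
Contradiction. Therefore L is not regular.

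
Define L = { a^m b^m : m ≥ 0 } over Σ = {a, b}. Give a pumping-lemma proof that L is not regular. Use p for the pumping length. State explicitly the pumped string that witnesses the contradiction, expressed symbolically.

Assume L is regular; let p be its pumping constant.
Choose w = a^p b^p, which is in L with |w| = 2p ≥ p.
By the pumping lemma, w = xyz with |xy| ≤ p and y is nonempty.
Because |xy| ≤ p and w begins with p copies of a, we have y = a^k with 1 ≤ k ≤ p.
Pump with i = 2: xy^2z = a^{p+k} b^p. For this to lie in L we would need p = p+k, which forces k = 0. But k ≥ 1, so xy^2z ∉ L.
This is a contradiction; hence L is not regular.

a^{p+k} b^p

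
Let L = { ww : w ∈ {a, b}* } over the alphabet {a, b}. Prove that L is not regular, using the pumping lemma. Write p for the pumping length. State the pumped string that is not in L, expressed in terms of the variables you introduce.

Assume L is regular; let p be its pumping constant.
Take w = a^p b^p a^p b^p = uu where u = a^pb^p; then w ∈ L and |w| = 4p ≥ p.
The pumping lemma gives a decomposition w = xyz where |xy| ≤ p and |y| ≥ 1.
The first p characters of w are a's, so xy (and hence y) consists only of a's. Write y = a^k, 1 ≤ k ≤ p.
Pump with i = 2: xy^2z = a^{p+k} b^p a^p b^p, of length 4p+k. Suppose this equals vv. The string starts with a and ends with b, so v does too; thus the boundary between the two copies of v is a b→a transition. There is exactly one such transition, at position 2p+k, so |v| = 2p+k and |vv| = 4p+2k ≠ 4p+k since k ≥ 1. So xy^2z ∉ L.
Contradiction. Therefore L is not regular.

a^{p+k} b^p a^p b^p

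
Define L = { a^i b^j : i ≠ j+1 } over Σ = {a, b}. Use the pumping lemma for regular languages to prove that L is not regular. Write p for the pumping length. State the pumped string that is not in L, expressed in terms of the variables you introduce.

Toward a contradiction, assume L is regular with pumping length p.
Choose w = a^p b^{p+p!-1}. Since p ≠ (p+p!-1)+1 = p+p!, w ∈ L; and |w| ≥ p.
By the pumping lemma, w = xyz with |xy| ≤ p and |y| > 0.
Because |xy| ≤ p and w begins with p copies of a, we have y = a^k with 1 ≤ k ≤ p.
Since 1 ≤ k ≤ p, k divides p!; set t = 1 + p!/k. Then xy^t z has p + (p!/k)·k = p + p! copies of a. Now the a-count is p+p! and (b-count)+1 = (p+p!-1)+1 = p+p!, so i ≠ j+1 fails. So xy^t z = a^{p+p!} b^{p+p!-1} ∉ L.
This is a contradiction; hence L is not regular.

a^{p+p!} b^{p+p!-1}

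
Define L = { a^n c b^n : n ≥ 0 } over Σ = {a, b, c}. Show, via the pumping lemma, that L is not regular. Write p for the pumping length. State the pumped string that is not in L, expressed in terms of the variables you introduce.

a^{p+k} c b^p

Toward a contradiction, assume L is regular with pumping length p.
Take w = a^p c b^p ∈ L with |w| = 2p+1 ≥ p.
The pumping lemma gives a decomposition w = xyz where |xy| ≤ p and |y| > 0.
Since the first p symbols of w are all a's and |xy| ≤ p, y lies entirely in the leading a-block: y = a^k for some k with 1 ≤ k ≤ p.
Pump with i = 2: xy^2z = a^{p+k} c b^p, which would require p+k = p. But k ≥ 1, so xy^2z ∉ L.
This is a contradiction; hence L is not regular.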